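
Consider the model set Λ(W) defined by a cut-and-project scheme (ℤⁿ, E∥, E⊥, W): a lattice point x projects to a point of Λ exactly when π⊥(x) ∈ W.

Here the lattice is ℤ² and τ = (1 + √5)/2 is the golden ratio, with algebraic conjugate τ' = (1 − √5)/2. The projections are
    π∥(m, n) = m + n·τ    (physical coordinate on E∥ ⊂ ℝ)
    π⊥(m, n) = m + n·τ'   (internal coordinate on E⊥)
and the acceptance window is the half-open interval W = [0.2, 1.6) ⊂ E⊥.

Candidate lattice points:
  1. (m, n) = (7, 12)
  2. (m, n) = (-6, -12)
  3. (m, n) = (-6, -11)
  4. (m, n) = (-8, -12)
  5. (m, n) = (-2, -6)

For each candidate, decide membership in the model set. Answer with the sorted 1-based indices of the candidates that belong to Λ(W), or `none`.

τ' = (1−√5)/2 ≈ -0.618034.
candidate 1: (m,n)=(7,12) → π∥ = 7+12·τ ≈ 26.416408, π⊥ = 7+12·τ' ≈ -0.416408 ∉ [0.2, 1.6) ⇒ out
candidate 2: (m,n)=(-6,-12) → π∥ = -6-12·τ ≈ -25.416408, π⊥ = -6-12·τ' ≈ 1.416408 ∈ [0.2, 1.6) ⇒ IN Λ
candidate 3: (m,n)=(-6,-11) → π∥ = -6-11·τ ≈ -23.798374, π⊥ = -6-11·τ' ≈ 0.798374 ∈ [0.2, 1.6) ⇒ IN Λ
candidate 4: (m,n)=(-8,-12) → π∥ = -8-12·τ ≈ -27.416408, π⊥ = -8-12·τ' ≈ -0.583592 ∉ [0.2, 1.6) ⇒ out
candidate 5: (m,n)=(-2,-6) → π∥ = -2-6·τ ≈ -11.708204, π⊥ = -2-6·τ' ≈ 1.708204 ∉ [0.2, 1.6) ⇒ out

2, 3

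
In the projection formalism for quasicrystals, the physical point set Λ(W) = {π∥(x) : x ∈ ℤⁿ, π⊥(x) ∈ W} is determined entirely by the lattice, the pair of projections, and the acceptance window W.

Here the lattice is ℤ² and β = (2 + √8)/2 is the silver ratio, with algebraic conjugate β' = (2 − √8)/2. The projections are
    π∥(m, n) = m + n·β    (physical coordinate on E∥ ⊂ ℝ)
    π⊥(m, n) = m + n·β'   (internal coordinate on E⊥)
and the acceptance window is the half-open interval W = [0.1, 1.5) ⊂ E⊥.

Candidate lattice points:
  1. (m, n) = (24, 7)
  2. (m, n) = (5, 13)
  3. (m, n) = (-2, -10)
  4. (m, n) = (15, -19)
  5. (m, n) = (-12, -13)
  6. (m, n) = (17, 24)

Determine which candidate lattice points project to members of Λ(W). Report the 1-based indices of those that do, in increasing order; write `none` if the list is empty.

none

Numerically β ≈ 2.41421 and β' = −1/β ≈ -0.41421.
candidate 1: (m,n)=(24,7) → π∥ = 24+7·β ≈ 40.89949, π⊥ = 24+7·β' ≈ 21.10051 ∉ [0.1, 1.5) ⇒ out
candidate 2: (m,n)=(5,13) → π∥ = 5+13·β ≈ 36.38478, π⊥ = 5+13·β' ≈ -0.38478 ∉ [0.1, 1.5) ⇒ out
candidate 3: (m,n)=(-2,-10) → π∥ = -2-10·β ≈ -26.14214, π⊥ = -2-10·β' ≈ 2.14214 ∉ [0.1, 1.5) ⇒ out
candidate 4: (m,n)=(15,-19) → π∥ = 15-19·β ≈ -30.87006, π⊥ = 15-19·β' ≈ 22.87006 ∉ [0.1, 1.5) ⇒ out
candidate 5: (m,n)=(-12,-13) → π∥ = -12-13·β ≈ -43.38478, π⊥ = -12-13·β' ≈ -6.61522 ∉ [0.1, 1.5) ⇒ out
candidate 6: (m,n)=(17,24) → π∥ = 17+24·β ≈ 74.94113, π⊥ = 17+24·β' ≈ 7.05887 ∉ [0.1, 1.5) ⇒ out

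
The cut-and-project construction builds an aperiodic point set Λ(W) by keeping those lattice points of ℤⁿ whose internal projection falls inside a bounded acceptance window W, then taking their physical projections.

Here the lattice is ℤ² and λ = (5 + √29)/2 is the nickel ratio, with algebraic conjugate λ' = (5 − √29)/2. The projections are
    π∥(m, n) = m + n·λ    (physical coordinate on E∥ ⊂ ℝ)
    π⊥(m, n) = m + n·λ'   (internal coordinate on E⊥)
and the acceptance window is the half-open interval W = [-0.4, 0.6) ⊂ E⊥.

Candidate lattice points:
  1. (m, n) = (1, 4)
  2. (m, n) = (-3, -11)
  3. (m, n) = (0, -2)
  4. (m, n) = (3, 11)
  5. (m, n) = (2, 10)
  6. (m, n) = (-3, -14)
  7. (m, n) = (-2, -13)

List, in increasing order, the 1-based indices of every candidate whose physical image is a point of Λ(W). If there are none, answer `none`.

λ' = (5−√29)/2 ≈ -0.19258.
[1] lift (1,4): star map gives 0.22967; window check -0.4 ≤ 0.22967 < 0.6 is true → IN Λ
[2] lift (-3,-11): star map gives -0.88159; window check -0.4 ≤ -0.88159 < 0.6 is false → out
[3] lift (0,-2): star map gives 0.38516; window check -0.4 ≤ 0.38516 < 0.6 is true → IN Λ
[4] lift (3,11): star map gives 0.88159; window check -0.4 ≤ 0.88159 < 0.6 is false → out
[5] lift (2,10): star map gives 0.07418; window check -0.4 ≤ 0.07418 < 0.6 is true → IN Λ
[6] lift (-3,-14): star map gives -0.30385; window check -0.4 ≤ -0.30385 < 0.6 is true → IN Λ
[7] lift (-2,-13): star map gives 0.50357; window check -0.4 ≤ 0.50357 < 0.6 is true → IN Λ

1, 3, 5, 6, 7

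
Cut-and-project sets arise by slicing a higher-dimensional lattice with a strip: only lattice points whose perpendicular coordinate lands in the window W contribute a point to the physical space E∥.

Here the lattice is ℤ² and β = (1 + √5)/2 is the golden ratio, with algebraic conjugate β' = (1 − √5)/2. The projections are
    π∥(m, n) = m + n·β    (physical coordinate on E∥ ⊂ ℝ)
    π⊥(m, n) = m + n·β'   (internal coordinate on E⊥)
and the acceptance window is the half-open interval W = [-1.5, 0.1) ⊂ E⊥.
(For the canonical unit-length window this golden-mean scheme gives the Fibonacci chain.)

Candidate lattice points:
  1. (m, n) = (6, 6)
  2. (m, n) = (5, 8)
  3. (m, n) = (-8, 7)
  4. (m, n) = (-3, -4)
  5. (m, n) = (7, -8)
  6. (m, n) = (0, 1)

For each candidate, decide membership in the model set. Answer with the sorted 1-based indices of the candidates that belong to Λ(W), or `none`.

2, 4, 6

Compute β' = (1−√5)/2 = -0.61803, so π⊥(m,n) = m -0.61803·n.
#1 (6,6): internal coord 6 + (6)·β' = +2.29180; +2.29180 ∉ [-1.5, 0.1) → out
#2 (5,8): internal coord 5 + (8)·β' = +0.05573; +0.05573 ∈ [-1.5, 0.1) → IN Λ
#3 (-8,7): internal coord -8 + (7)·β' = -12.32624; -12.32624 ∉ [-1.5, 0.1) → out
#4 (-3,-4): internal coord -3 + (-4)·β' = -0.52786; -0.52786 ∈ [-1.5, 0.1) → IN Λ
#5 (7,-8): internal coord 7 + (-8)·β' = +11.94427; +11.94427 ∉ [-1.5, 0.1) → out
#6 (0,1): internal coord 0 + (1)·β' = -0.61803; -0.61803 ∈ [-1.5, 0.1) → IN Λ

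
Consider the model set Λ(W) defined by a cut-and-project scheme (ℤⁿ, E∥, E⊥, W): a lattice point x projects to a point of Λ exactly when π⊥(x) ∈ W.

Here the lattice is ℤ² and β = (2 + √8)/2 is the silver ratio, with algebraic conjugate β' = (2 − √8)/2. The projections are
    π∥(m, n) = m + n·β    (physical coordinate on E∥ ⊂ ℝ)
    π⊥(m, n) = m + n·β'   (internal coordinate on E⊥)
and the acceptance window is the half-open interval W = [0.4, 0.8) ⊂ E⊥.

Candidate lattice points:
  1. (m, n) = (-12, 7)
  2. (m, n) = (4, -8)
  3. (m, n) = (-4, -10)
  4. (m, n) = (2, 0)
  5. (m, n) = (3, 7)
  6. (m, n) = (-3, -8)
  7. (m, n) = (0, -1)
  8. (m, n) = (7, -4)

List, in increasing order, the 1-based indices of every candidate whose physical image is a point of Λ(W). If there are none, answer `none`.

Numerically β ≈ 2.41421 and β' = −1/β ≈ -0.41421.
#1 (-12,7): internal coord -12 + (7)·β' = -14.89949; -14.89949 ∉ [0.4, 0.8) → out
#2 (4,-8): internal coord 4 + (-8)·β' = +7.31371; +7.31371 ∉ [0.4, 0.8) → out
#3 (-4,-10): internal coord -4 + (-10)·β' = +0.14214; +0.14214 ∉ [0.4, 0.8) → out
#4 (2,0): internal coord 2 + (0)·β' = +2.00000; +2.00000 ∉ [0.4, 0.8) → out
#5 (3,7): internal coord 3 + (7)·β' = +0.10051; +0.10051 ∉ [0.4, 0.8) → out
#6 (-3,-8): internal coord -3 + (-8)·β' = +0.31371; +0.31371 ∉ [0.4, 0.8) → out
#7 (0,-1): internal coord 0 + (-1)·β' = +0.41421; +0.41421 ∈ [0.4, 0.8) → IN Λ
#8 (7,-4): internal coord 7 + (-4)·β' = +8.65685; +8.65685 ∉ [0.4, 0.8) → out

7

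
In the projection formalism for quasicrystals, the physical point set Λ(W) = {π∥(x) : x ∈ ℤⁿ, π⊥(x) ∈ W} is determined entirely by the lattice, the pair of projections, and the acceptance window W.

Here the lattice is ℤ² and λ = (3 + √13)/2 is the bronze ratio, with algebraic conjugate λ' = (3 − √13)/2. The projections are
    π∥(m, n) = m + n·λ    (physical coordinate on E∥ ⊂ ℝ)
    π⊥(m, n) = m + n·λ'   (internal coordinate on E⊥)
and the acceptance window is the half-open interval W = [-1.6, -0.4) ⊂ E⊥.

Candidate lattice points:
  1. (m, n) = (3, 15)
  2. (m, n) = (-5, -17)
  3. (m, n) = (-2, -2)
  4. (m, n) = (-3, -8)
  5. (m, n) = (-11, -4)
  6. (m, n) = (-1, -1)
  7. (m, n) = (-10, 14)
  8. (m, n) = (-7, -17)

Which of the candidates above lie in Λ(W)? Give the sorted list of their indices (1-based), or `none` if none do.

1, 3, 4, 6

Compute λ' = (3−√13)/2 = -0.3028, so π⊥(m,n) = m -0.3028·n.
#1 (3,15): internal coord 3 + (15)·λ' = -1.5416; -1.5416 ∈ [-1.6, -0.4) → IN Λ
#2 (-5,-17): internal coord -5 + (-17)·λ' = +0.1472; +0.1472 ∉ [-1.6, -0.4) → out
#3 (-2,-2): internal coord -2 + (-2)·λ' = -1.3944; -1.3944 ∈ [-1.6, -0.4) → IN Λ
#4 (-3,-8): internal coord -3 + (-8)·λ' = -0.5778; -0.5778 ∈ [-1.6, -0.4) → IN Λ
#5 (-11,-4): internal coord -11 + (-4)·λ' = -9.7889; -9.7889 ∉ [-1.6, -0.4) → out
#6 (-1,-1): internal coord -1 + (-1)·λ' = -0.6972; -0.6972 ∈ [-1.6, -0.4) → IN Λ
#7 (-10,14): internal coord -10 + (14)·λ' = -14.2389; -14.2389 ∉ [-1.6, -0.4) → out
#8 (-7,-17): internal coord -7 + (-17)·λ' = -1.8528; -1.8528 ∉ [-1.6, -0.4) → out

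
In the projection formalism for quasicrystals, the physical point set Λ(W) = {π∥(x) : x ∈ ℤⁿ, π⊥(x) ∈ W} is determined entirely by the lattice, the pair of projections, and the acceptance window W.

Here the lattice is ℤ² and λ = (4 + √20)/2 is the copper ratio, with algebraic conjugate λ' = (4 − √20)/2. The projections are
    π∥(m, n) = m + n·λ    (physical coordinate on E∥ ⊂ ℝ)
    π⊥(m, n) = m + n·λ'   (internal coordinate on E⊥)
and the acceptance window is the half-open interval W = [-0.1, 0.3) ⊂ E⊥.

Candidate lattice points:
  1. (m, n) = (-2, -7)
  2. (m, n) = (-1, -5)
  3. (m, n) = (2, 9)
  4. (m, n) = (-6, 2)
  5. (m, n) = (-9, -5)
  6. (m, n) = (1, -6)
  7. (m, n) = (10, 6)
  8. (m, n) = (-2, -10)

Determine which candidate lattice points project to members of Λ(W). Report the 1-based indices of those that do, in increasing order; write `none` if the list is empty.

λ' = (4−√20)/2 ≈ -0.236068.
#1 (-2,-7): internal coord -2 + (-7)·λ' = -0.347524; -0.347524 ∉ [-0.1, 0.3) → out
#2 (-1,-5): internal coord -1 + (-5)·λ' = +0.180340; +0.180340 ∈ [-0.1, 0.3) → IN Λ
#3 (2,9): internal coord 2 + (9)·λ' = -0.124612; -0.124612 ∉ [-0.1, 0.3) → out
#4 (-6,2): internal coord -6 + (2)·λ' = -6.472136; -6.472136 ∉ [-0.1, 0.3) → out
#5 (-9,-5): internal coord -9 + (-5)·λ' = -7.819660; -7.819660 ∉ [-0.1, 0.3) → out
#6 (1,-6): internal coord 1 + (-6)·λ' = +2.416408; +2.416408 ∉ [-0.1, 0.3) → out
#7 (10,6): internal coord 10 + (6)·λ' = +8.583592; +8.583592 ∉ [-0.1, 0.3) → out
#8 (-2,-10): internal coord -2 + (-10)·λ' = +0.360680; +0.360680 ∉ [-0.1, 0.3) → out

2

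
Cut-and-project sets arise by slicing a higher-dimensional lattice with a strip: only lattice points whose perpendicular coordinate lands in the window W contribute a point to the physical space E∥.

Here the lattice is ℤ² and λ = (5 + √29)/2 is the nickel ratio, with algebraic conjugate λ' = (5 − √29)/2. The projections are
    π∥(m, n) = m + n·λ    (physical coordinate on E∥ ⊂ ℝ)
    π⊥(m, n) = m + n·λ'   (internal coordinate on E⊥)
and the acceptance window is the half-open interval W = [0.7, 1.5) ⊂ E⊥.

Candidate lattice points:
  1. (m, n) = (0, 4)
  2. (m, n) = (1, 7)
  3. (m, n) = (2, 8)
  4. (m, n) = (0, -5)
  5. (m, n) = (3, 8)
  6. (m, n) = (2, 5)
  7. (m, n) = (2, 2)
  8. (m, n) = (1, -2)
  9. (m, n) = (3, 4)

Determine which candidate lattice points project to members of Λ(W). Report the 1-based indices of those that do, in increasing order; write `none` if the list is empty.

4, 5, 6, 8

Compute λ' = (5−√29)/2 = -0.19258, so π⊥(m,n) = m -0.19258·n.
[1] lift (0,4): star map gives -0.77033; window check 0.7 ≤ -0.77033 < 1.5 is false → out
[2] lift (1,7): star map gives -0.34808; window check 0.7 ≤ -0.34808 < 1.5 is false → out
[3] lift (2,8): star map gives 0.45934; window check 0.7 ≤ 0.45934 < 1.5 is false → out
[4] lift (0,-5): star map gives 0.96291; window check 0.7 ≤ 0.96291 < 1.5 is true → IN Λ
[5] lift (3,8): star map gives 1.45934; window check 0.7 ≤ 1.45934 < 1.5 is true → IN Λ
[6] lift (2,5): star map gives 1.03709; window check 0.7 ≤ 1.03709 < 1.5 is true → IN Λ
[7] lift (2,2): star map gives 1.61484; window check 0.7 ≤ 1.61484 < 1.5 is false → out
[8] lift (1,-2): star map gives 1.38516; window check 0.7 ≤ 1.38516 < 1.5 is true → IN Λ
[9] lift (3,4): star map gives 2.22967; window check 0.7 ≤ 2.22967 < 1.5 is false → out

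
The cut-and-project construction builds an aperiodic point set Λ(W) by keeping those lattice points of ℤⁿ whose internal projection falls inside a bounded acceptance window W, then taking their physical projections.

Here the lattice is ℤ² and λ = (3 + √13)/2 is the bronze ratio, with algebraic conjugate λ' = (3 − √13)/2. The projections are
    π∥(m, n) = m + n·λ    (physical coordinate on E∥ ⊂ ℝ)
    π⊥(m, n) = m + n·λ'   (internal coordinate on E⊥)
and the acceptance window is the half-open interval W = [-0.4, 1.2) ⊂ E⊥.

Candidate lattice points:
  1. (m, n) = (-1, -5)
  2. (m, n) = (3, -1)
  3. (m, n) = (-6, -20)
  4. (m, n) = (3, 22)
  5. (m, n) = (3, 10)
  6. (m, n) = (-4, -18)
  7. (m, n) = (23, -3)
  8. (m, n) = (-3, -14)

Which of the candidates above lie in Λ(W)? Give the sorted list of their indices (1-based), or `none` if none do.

1, 3, 5

λ' = (3−√13)/2 ≈ -0.3028.
[1] lift (-1,-5): star map gives 0.5139; window check -0.4 ≤ 0.5139 < 1.2 is true → IN Λ
[2] lift (3,-1): star map gives 3.3028; window check -0.4 ≤ 3.3028 < 1.2 is false → out
[3] lift (-6,-20): star map gives 0.0555; window check -0.4 ≤ 0.0555 < 1.2 is true → IN Λ
[4] lift (3,22): star map gives -3.6611; window check -0.4 ≤ -3.6611 < 1.2 is false → out
[5] lift (3,10): star map gives -0.0278; window check -0.4 ≤ -0.0278 < 1.2 is true → IN Λ
[6] lift (-4,-18): star map gives 1.4500; window check -0.4 ≤ 1.4500 < 1.2 is false → out
[7] lift (23,-3): star map gives 23.9083; window check -0.4 ≤ 23.9083 < 1.2 is false → out
[8] lift (-3,-14): star map gives 1.2389; window check -0.4 ≤ 1.2389 < 1.2 is false → out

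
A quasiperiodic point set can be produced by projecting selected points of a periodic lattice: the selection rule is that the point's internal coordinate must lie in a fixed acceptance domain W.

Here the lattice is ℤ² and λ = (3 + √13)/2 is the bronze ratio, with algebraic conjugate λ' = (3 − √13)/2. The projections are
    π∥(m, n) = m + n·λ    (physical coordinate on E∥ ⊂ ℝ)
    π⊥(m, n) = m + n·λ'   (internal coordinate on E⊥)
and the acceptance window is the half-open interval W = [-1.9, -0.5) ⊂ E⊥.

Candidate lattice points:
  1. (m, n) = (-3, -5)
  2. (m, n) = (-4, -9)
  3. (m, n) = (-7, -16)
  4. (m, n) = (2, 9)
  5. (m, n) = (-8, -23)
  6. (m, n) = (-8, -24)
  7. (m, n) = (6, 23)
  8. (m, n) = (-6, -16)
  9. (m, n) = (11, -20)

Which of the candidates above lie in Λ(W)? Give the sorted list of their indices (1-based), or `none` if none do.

1, 2, 4, 5, 6, 7, 8

λ' = (3−√13)/2 ≈ -0.30278.
#1 (-3,-5): internal coord -3 + (-5)·λ' = -1.48612; -1.48612 ∈ [-1.9, -0.5) → IN Λ
#2 (-4,-9): internal coord -4 + (-9)·λ' = -1.27502; -1.27502 ∈ [-1.9, -0.5) → IN Λ
#3 (-7,-16): internal coord -7 + (-16)·λ' = -2.15559; -2.15559 ∉ [-1.9, -0.5) → out
#4 (2,9): internal coord 2 + (9)·λ' = -0.72498; -0.72498 ∈ [-1.9, -0.5) → IN Λ
#5 (-8,-23): internal coord -8 + (-23)·λ' = -1.03616; -1.03616 ∈ [-1.9, -0.5) → IN Λ
#6 (-8,-24): internal coord -8 + (-24)·λ' = -0.73338; -0.73338 ∈ [-1.9, -0.5) → IN Λ
#7 (6,23): internal coord 6 + (23)·λ' = -0.96384; -0.96384 ∈ [-1.9, -0.5) → IN Λ
#8 (-6,-16): internal coord -6 + (-16)·λ' = -1.15559; -1.15559 ∈ [-1.9, -0.5) → IN Λ
#9 (11,-20): internal coord 11 + (-20)·λ' = +17.05551; +17.05551 ∉ [-1.9, -0.5) → out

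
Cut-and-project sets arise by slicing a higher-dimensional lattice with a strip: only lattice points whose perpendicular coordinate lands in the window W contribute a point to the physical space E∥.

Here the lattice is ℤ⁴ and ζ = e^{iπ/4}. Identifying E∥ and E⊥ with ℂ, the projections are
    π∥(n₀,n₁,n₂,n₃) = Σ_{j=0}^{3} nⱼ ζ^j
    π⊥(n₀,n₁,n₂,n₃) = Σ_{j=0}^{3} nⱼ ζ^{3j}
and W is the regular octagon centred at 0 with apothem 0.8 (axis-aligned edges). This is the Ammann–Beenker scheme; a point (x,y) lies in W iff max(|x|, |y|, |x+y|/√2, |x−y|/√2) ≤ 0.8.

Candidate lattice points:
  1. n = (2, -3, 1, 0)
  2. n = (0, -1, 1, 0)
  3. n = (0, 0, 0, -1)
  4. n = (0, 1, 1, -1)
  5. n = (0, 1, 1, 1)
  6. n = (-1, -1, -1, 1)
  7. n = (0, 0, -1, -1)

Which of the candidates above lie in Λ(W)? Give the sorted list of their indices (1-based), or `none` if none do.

π⊥(n) = n₀ + n₁ζ³ + n₂ζ⁶ + n₃ζ⁹ where ζ = e^{iπ/4}.
#1 (2, -3, 1, 0): internal (4.121320, -3.121320); octagon support 5.121320 vs apothem 0.8 → ∉ W
#2 (0, -1, 1, 0): internal (0.707107, -1.707107); octagon support 1.707107 vs apothem 0.8 → ∉ W
#3 (0, 0, 0, -1): internal (-0.707107, -0.707107); octagon support 1.000000 vs apothem 0.8 → ∉ W
#4 (0, 1, 1, -1): internal (-1.414214, -1.000000); octagon support 1.707107 vs apothem 0.8 → ∉ W
#5 (0, 1, 1, 1): internal (0.000000, 0.414214); octagon support 0.414214 vs apothem 0.8 → ∈ W
#6 (-1, -1, -1, 1): internal (0.414214, 1.000000); octagon support 1.000000 vs apothem 0.8 → ∉ W
#7 (0, 0, -1, -1): internal (-0.707107, 0.292893); octagon support 0.707107 vs apothem 0.8 → ∈ W

5, 7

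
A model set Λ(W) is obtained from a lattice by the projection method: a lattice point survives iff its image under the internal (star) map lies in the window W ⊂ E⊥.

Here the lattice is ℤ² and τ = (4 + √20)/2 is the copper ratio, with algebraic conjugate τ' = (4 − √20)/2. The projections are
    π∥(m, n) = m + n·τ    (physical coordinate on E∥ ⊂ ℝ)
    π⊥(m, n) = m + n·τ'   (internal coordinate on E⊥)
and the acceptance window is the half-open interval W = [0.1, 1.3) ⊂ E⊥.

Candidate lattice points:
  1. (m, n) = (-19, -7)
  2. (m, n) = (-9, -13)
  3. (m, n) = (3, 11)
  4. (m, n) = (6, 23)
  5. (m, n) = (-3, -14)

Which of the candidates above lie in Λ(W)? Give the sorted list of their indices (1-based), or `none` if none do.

Compute τ' = (4−√20)/2 = -0.23607, so π⊥(m,n) = m -0.23607·n.
#1 (-19,-7): internal coord -19 + (-7)·τ' = -17.34752; -17.34752 ∉ [0.1, 1.3) → out
#2 (-9,-13): internal coord -9 + (-13)·τ' = -5.93112; -5.93112 ∉ [0.1, 1.3) → out
#3 (3,11): internal coord 3 + (11)·τ' = +0.40325; +0.40325 ∈ [0.1, 1.3) → IN Λ
#4 (6,23): internal coord 6 + (23)·τ' = +0.57044; +0.57044 ∈ [0.1, 1.3) → IN Λ
#5 (-3,-14): internal coord -3 + (-14)·τ' = +0.30495; +0.30495 ∈ [0.1, 1.3) → IN Λ

3, 4, 5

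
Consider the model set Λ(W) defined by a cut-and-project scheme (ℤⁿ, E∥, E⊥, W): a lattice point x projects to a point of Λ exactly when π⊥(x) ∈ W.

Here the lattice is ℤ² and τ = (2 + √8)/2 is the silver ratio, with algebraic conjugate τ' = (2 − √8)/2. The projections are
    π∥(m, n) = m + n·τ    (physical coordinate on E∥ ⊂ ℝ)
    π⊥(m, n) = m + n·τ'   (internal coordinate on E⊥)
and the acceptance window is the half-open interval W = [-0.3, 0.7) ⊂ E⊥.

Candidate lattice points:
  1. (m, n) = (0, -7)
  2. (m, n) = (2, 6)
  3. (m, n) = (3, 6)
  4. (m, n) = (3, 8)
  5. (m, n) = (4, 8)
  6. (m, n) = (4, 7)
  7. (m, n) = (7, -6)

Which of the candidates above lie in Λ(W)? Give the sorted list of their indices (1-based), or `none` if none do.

3, 5

Compute τ' = (2−√8)/2 = -0.414214, so π⊥(m,n) = m -0.414214·n.
candidate 1: (m,n)=(0,-7) → π∥ = 0-7·τ ≈ -16.899495, π⊥ = 0-7·τ' ≈ 2.899495 ∉ [-0.3, 0.7) ⇒ out
candidate 2: (m,n)=(2,6) → π∥ = 2+6·τ ≈ 16.485281, π⊥ = 2+6·τ' ≈ -0.485281 ∉ [-0.3, 0.7) ⇒ out
candidate 3: (m,n)=(3,6) → π∥ = 3+6·τ ≈ 17.485281, π⊥ = 3+6·τ' ≈ 0.514719 ∈ [-0.3, 0.7) ⇒ IN Λ
candidate 4: (m,n)=(3,8) → π∥ = 3+8·τ ≈ 22.313708, π⊥ = 3+8·τ' ≈ -0.313708 ∉ [-0.3, 0.7) ⇒ out
candidate 5: (m,n)=(4,8) → π∥ = 4+8·τ ≈ 23.313708, π⊥ = 4+8·τ' ≈ 0.686292 ∈ [-0.3, 0.7) ⇒ IN Λ
candidate 6: (m,n)=(4,7) → π∥ = 4+7·τ ≈ 20.899495, π⊥ = 4+7·τ' ≈ 1.100505 ∉ [-0.3, 0.7) ⇒ out
candidate 7: (m,n)=(7,-6) → π∥ = 7-6·τ ≈ -7.485281, π⊥ = 7-6·τ' ≈ 9.485281 ∉ [-0.3, 0.7) ⇒ out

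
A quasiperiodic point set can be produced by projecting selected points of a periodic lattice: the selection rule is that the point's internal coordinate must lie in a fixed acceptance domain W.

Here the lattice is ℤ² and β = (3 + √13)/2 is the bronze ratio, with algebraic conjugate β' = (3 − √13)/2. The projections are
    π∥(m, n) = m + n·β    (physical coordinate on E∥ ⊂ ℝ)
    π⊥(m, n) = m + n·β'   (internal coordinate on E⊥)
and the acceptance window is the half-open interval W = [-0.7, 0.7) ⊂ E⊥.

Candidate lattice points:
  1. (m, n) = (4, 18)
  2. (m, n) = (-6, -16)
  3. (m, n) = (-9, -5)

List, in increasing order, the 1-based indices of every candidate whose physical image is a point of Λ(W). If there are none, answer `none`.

Compute β' = (3−√13)/2 = -0.302776, so π⊥(m,n) = m -0.302776·n.
candidate 1: (m,n)=(4,18) → π∥ = 4+18·β ≈ 63.449961, π⊥ = 4+18·β' ≈ -1.449961 ∉ [-0.7, 0.7) ⇒ out
candidate 2: (m,n)=(-6,-16) → π∥ = -6-16·β ≈ -58.844410, π⊥ = -6-16·β' ≈ -1.155590 ∉ [-0.7, 0.7) ⇒ out
candidate 3: (m,n)=(-9,-5) → π∥ = -9-5·β ≈ -25.513878, π⊥ = -9-5·β' ≈ -7.486122 ∉ [-0.7, 0.7) ⇒ out

none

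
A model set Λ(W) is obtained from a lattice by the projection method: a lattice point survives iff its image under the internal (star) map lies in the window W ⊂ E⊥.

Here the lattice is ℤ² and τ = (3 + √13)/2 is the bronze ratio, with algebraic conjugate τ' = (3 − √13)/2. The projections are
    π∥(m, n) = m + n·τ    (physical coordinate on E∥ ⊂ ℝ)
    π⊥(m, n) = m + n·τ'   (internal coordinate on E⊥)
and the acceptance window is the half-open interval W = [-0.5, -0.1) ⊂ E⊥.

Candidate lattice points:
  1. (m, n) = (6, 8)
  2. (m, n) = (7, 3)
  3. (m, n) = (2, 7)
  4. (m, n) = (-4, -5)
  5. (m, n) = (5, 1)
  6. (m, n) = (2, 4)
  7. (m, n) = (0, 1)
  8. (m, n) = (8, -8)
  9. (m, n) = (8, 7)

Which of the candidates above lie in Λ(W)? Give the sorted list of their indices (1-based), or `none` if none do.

Compute τ' = (3−√13)/2 = -0.302776, so π⊥(m,n) = m -0.302776·n.
[1] lift (6,8): star map gives 3.577795; window check -0.5 ≤ 3.577795 < -0.1 is false → out
[2] lift (7,3): star map gives 6.091673; window check -0.5 ≤ 6.091673 < -0.1 is false → out
[3] lift (2,7): star map gives -0.119429; window check -0.5 ≤ -0.119429 < -0.1 is true → IN Λ
[4] lift (-4,-5): star map gives -2.486122; window check -0.5 ≤ -2.486122 < -0.1 is false → out
[5] lift (5,1): star map gives 4.697224; window check -0.5 ≤ 4.697224 < -0.1 is false → out
[6] lift (2,4): star map gives 0.788897; window check -0.5 ≤ 0.788897 < -0.1 is false → out
[7] lift (0,1): star map gives -0.302776; window check -0.5 ≤ -0.302776 < -0.1 is true → IN Λ
[8] lift (8,-8): star map gives 10.422205; window check -0.5 ≤ 10.422205 < -0.1 is false → out
[9] lift (8,7): star map gives 5.880571; window check -0.5 ≤ 5.880571 < -0.1 is false → out

3, 7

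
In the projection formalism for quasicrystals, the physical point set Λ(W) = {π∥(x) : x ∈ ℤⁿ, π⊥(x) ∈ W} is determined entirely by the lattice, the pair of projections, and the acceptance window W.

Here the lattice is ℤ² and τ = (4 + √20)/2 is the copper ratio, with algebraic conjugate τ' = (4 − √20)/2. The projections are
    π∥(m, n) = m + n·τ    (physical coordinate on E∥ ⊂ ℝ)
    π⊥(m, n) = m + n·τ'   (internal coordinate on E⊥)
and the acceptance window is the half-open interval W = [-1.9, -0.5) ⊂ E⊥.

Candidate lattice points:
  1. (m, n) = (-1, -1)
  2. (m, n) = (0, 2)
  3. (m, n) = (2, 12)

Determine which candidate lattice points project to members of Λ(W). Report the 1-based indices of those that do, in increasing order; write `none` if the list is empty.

Compute τ' = (4−√20)/2 = -0.2361, so π⊥(m,n) = m -0.2361·n.
#1 (-1,-1): internal coord -1 + (-1)·τ' = -0.7639; -0.7639 ∈ [-1.9, -0.5) → IN Λ
#2 (0,2): internal coord 0 + (2)·τ' = -0.4721; -0.4721 ∉ [-1.9, -0.5) → out
#3 (2,12): internal coord 2 + (12)·τ' = -0.8328; -0.8328 ∈ [-1.9, -0.5) → IN Λ

1, 3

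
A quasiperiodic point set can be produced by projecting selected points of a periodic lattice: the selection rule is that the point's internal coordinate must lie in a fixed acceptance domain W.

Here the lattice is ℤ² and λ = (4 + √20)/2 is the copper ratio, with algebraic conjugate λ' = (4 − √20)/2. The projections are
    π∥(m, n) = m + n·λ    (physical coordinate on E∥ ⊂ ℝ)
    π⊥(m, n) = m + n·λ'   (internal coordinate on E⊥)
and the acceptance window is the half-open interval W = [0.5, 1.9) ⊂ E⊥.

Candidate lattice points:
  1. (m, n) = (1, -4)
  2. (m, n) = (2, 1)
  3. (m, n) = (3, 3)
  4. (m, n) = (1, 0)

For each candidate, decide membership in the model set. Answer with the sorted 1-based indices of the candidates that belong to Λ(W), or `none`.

λ' = (4−√20)/2 ≈ -0.236068.
[1] lift (1,-4): star map gives 1.944272; window check 0.5 ≤ 1.944272 < 1.9 is false → out
[2] lift (2,1): star map gives 1.763932; window check 0.5 ≤ 1.763932 < 1.9 is true → IN Λ
[3] lift (3,3): star map gives 2.291796; window check 0.5 ≤ 2.291796 < 1.9 is false → out
[4] lift (1,0): star map gives 1.000000; window check 0.5 ≤ 1.000000 < 1.9 is true → IN Λ

2, 4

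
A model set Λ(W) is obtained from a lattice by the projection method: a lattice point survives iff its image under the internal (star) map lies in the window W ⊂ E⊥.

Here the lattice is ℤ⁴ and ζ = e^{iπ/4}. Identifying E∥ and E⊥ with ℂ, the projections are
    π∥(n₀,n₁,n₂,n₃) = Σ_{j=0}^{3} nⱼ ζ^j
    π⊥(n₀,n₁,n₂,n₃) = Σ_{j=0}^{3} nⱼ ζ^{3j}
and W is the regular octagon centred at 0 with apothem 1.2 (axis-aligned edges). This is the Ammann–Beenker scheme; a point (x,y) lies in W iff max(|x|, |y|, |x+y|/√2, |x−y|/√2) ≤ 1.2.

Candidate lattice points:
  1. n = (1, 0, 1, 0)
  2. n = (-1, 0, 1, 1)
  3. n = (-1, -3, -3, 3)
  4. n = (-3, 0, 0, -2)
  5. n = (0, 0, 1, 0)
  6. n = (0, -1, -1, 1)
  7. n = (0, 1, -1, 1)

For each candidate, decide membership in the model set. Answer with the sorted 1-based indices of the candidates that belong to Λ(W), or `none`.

With ζ = e^{iπ/4} the internal vectors are ζ^0,ζ^3,ζ^6,ζ^9.
#1 (1, 0, 1, 0): internal (1.000000, -1.000000); octagon support 1.414214 vs apothem 1.2 → ∉ W
#2 (-1, 0, 1, 1): internal (-0.292893, -0.292893); octagon support 0.414214 vs apothem 1.2 → ∈ W
#3 (-1, -3, -3, 3): internal (3.242641, 3.000000); octagon support 4.414214 vs apothem 1.2 → ∉ W
#4 (-3, 0, 0, -2): internal (-4.414214, -1.414214); octagon support 4.414214 vs apothem 1.2 → ∉ W
#5 (0, 0, 1, 0): internal (0.000000, -1.000000); octagon support 1.000000 vs apothem 1.2 → ∈ W
#6 (0, -1, -1, 1): internal (1.414214, 1.000000); octagon support 1.707107 vs apothem 1.2 → ∉ W
#7 (0, 1, -1, 1): internal (0.000000, 2.414214); octagon support 2.414214 vs apothem 1.2 → ∉ W

2, 5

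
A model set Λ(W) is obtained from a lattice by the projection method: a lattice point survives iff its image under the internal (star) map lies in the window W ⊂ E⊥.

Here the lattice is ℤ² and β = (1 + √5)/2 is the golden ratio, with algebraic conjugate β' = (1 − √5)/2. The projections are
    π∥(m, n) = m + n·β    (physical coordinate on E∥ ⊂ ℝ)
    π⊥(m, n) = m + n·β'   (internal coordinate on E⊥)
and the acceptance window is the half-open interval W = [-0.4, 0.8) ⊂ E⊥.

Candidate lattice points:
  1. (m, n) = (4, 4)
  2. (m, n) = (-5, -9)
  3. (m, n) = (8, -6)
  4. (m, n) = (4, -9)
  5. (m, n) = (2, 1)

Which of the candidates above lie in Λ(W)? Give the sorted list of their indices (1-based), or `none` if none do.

Numerically β ≈ 1.6180 and β' = −1/β ≈ -0.6180.
candidate 1: (m,n)=(4,4) → π∥ = 4+4·β ≈ 10.4721, π⊥ = 4+4·β' ≈ 1.5279 ∉ [-0.4, 0.8) ⇒ out
candidate 2: (m,n)=(-5,-9) → π∥ = -5-9·β ≈ -19.5623, π⊥ = -5-9·β' ≈ 0.5623 ∈ [-0.4, 0.8) ⇒ IN Λ
candidate 3: (m,n)=(8,-6) → π∥ = 8-6·β ≈ -1.7082, π⊥ = 8-6·β' ≈ 11.7082 ∉ [-0.4, 0.8) ⇒ out
candidate 4: (m,n)=(4,-9) → π∥ = 4-9·β ≈ -10.5623, π⊥ = 4-9·β' ≈ 9.5623 ∉ [-0.4, 0.8) ⇒ out
candidate 5: (m,n)=(2,1) → π∥ = 2+1·β ≈ 3.6180, π⊥ = 2+1·β' ≈ 1.3820 ∉ [-0.4, 0.8) ⇒ out

2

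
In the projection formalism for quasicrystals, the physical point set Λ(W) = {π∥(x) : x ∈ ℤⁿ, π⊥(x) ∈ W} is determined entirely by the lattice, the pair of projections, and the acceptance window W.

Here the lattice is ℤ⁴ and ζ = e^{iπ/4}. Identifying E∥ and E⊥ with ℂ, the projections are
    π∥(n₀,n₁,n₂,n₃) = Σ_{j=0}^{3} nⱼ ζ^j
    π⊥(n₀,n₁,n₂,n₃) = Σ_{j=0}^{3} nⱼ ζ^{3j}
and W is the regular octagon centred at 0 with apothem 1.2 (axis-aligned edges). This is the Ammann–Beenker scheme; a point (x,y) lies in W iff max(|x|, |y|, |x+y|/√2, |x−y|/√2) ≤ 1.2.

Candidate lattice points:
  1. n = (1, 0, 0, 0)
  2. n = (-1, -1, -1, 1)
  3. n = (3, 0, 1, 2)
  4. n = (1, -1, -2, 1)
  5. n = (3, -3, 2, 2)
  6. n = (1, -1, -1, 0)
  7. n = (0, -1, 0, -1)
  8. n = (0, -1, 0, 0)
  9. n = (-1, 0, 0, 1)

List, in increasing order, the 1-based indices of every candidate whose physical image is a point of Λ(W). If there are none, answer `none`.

1, 2, 8, 9

Internal map: ζ^{3j} for j=0..3 gives (1,0), (−√2/2,√2/2), (0,−1), (√2/2,√2/2).
#1 (1, 0, 0, 0): internal (1.000000, 0.000000); octagon support 1.000000 vs apothem 1.2 → ∈ W
#2 (-1, -1, -1, 1): internal (0.414214, 1.000000); octagon support 1.000000 vs apothem 1.2 → ∈ W
#3 (3, 0, 1, 2): internal (4.414214, 0.414214); octagon support 4.414214 vs apothem 1.2 → ∉ W
#4 (1, -1, -2, 1): internal (2.414214, 2.000000); octagon support 3.121320 vs apothem 1.2 → ∉ W
#5 (3, -3, 2, 2): internal (6.535534, -2.707107); octagon support 6.535534 vs apothem 1.2 → ∉ W
#6 (1, -1, -1, 0): internal (1.707107, 0.292893); octagon support 1.707107 vs apothem 1.2 → ∉ W
#7 (0, -1, 0, -1): internal (0.000000, -1.414214); octagon support 1.414214 vs apothem 1.2 → ∉ W
#8 (0, -1, 0, 0): internal (0.707107, -0.707107); octagon support 1.000000 vs apothem 1.2 → ∈ W
#9 (-1, 0, 0, 1): internal (-0.292893, 0.707107); octagon support 0.707107 vs apothem 1.2 → ∈ W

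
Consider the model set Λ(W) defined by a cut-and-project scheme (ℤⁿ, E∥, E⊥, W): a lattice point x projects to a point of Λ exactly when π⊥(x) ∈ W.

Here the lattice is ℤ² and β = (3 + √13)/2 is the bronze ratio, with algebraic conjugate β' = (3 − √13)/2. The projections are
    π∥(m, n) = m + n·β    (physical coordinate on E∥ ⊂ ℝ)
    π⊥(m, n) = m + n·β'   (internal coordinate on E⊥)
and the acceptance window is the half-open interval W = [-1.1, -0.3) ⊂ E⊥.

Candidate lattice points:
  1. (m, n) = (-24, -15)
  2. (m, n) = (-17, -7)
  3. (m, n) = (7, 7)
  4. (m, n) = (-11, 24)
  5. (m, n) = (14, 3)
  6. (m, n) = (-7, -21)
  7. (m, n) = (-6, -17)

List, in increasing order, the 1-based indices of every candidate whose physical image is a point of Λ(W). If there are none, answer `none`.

6, 7

β' = (3−√13)/2 ≈ -0.3028.
[1] lift (-24,-15): star map gives -19.4584; window check -1.1 ≤ -19.4584 < -0.3 is false → out
[2] lift (-17,-7): star map gives -14.8806; window check -1.1 ≤ -14.8806 < -0.3 is false → out
[3] lift (7,7): star map gives 4.8806; window check -1.1 ≤ 4.8806 < -0.3 is false → out
[4] lift (-11,24): star map gives -18.2666; window check -1.1 ≤ -18.2666 < -0.3 is false → out
[5] lift (14,3): star map gives 13.0917; window check -1.1 ≤ 13.0917 < -0.3 is false → out
[6] lift (-7,-21): star map gives -0.6417; window check -1.1 ≤ -0.6417 < -0.3 is true → IN Λ
[7] lift (-6,-17): star map gives -0.8528; window check -1.1 ≤ -0.8528 < -0.3 is true → IN Λ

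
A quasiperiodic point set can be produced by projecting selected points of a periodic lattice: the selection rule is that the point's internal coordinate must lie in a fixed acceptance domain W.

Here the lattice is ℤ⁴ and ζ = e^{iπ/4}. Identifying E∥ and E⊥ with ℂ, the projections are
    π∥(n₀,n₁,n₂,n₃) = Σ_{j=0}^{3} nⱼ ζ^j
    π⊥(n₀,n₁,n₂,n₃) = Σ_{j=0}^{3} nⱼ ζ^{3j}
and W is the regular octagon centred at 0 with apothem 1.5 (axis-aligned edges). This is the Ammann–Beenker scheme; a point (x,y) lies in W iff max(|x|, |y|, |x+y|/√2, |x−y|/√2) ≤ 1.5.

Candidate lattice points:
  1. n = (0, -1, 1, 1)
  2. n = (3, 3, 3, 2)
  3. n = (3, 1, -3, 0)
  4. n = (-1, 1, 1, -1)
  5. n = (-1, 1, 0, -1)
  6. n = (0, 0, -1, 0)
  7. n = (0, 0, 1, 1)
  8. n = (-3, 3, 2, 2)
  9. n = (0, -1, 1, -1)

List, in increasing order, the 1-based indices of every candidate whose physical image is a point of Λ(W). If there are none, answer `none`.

6, 7

With ζ = e^{iπ/4} the internal vectors are ζ^0,ζ^3,ζ^6,ζ^9.
#1 (0, -1, 1, 1): internal (1.4142, -1.0000); octagon support 1.7071 vs apothem 1.5 → ∉ W
#2 (3, 3, 3, 2): internal (2.2929, 0.5355); octagon support 2.2929 vs apothem 1.5 → ∉ W
#3 (3, 1, -3, 0): internal (2.2929, 3.7071); octagon support 4.2426 vs apothem 1.5 → ∉ W
#4 (-1, 1, 1, -1): internal (-2.4142, -1.0000); octagon support 2.4142 vs apothem 1.5 → ∉ W
#5 (-1, 1, 0, -1): internal (-2.4142, 0.0000); octagon support 2.4142 vs apothem 1.5 → ∉ W
#6 (0, 0, -1, 0): internal (0.0000, 1.0000); octagon support 1.0000 vs apothem 1.5 → ∈ W
#7 (0, 0, 1, 1): internal (0.7071, -0.2929); octagon support 0.7071 vs apothem 1.5 → ∈ W
#8 (-3, 3, 2, 2): internal (-3.7071, 1.5355); octagon support 3.7071 vs apothem 1.5 → ∉ W
#9 (0, -1, 1, -1): internal (0.0000, -2.4142); octagon support 2.4142 vs apothem 1.5 → ∉ W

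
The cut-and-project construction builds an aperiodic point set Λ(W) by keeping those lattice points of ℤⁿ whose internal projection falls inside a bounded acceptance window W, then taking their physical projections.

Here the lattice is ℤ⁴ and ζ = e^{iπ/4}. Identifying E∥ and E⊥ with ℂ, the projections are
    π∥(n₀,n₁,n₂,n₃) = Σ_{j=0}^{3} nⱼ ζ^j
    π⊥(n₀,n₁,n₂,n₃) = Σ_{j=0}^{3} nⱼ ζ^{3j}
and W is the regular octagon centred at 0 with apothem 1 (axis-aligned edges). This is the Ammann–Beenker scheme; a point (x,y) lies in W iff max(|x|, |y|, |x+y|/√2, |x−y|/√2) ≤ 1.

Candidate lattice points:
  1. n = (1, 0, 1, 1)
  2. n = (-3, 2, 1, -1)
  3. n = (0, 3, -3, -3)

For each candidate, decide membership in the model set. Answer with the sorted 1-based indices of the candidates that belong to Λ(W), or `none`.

Internal map: ζ^{3j} for j=0..3 gives (1,0), (−√2/2,√2/2), (0,−1), (√2/2,√2/2).
candidate 1: n = (1, 0, 1, 1) → π⊥ ≈ (+1.707107, -0.292893); max(|x|,|y|,|x±y|/√2) = 1.707107 > 1 ⇒ ∉ W
candidate 2: n = (-3, 2, 1, -1) → π⊥ ≈ (-5.121320, -0.292893); max(|x|,|y|,|x±y|/√2) = 5.121320 > 1 ⇒ ∉ W
candidate 3: n = (0, 3, -3, -3) → π⊥ ≈ (-4.242641, +3.000000); max(|x|,|y|,|x±y|/√2) = 5.121320 > 1 ⇒ ∉ W

none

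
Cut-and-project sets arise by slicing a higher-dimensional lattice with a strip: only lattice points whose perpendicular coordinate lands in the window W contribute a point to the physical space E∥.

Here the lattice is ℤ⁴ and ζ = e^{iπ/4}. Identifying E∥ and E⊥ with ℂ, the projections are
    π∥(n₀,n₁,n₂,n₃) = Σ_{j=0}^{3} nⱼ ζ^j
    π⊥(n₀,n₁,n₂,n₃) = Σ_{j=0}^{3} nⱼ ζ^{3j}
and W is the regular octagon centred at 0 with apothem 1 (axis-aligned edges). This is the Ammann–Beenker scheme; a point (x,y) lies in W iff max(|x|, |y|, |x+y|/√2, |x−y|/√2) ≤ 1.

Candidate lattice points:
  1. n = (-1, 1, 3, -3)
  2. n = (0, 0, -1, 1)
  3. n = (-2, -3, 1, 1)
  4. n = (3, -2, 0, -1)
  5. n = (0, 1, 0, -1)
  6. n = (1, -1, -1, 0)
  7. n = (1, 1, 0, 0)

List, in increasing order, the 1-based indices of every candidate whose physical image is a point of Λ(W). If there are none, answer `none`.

7

Internal map: ζ^{3j} for j=0..3 gives (1,0), (−√2/2,√2/2), (0,−1), (√2/2,√2/2).
#1 (-1, 1, 3, -3): internal (-3.82843, -4.41421); octagon support 5.82843 vs apothem 1 → ∉ W
#2 (0, 0, -1, 1): internal (0.70711, 1.70711); octagon support 1.70711 vs apothem 1 → ∉ W
#3 (-2, -3, 1, 1): internal (0.82843, -2.41421); octagon support 2.41421 vs apothem 1 → ∉ W
#4 (3, -2, 0, -1): internal (3.70711, -2.12132); octagon support 4.12132 vs apothem 1 → ∉ W
#5 (0, 1, 0, -1): internal (-1.41421, 0.00000); octagon support 1.41421 vs apothem 1 → ∉ W
#6 (1, -1, -1, 0): internal (1.70711, 0.29289); octagon support 1.70711 vs apothem 1 → ∉ W
#7 (1, 1, 0, 0): internal (0.29289, 0.70711); octagon support 0.70711 vs apothem 1 → ∈ W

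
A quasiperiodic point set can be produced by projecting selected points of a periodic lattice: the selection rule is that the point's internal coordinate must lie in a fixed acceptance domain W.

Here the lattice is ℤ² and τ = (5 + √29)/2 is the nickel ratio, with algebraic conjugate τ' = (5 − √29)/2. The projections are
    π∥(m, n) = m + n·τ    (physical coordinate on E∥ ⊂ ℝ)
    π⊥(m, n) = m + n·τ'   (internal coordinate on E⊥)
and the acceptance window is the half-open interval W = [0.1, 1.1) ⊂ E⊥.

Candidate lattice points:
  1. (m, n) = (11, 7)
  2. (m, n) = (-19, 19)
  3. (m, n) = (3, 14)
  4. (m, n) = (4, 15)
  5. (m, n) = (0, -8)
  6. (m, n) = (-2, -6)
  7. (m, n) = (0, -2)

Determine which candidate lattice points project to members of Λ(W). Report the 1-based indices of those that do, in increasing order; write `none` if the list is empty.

3, 7

Compute τ' = (5−√29)/2 = -0.1926, so π⊥(m,n) = m -0.1926·n.
#1 (11,7): internal coord 11 + (7)·τ' = +9.6519; +9.6519 ∉ [0.1, 1.1) → out
#2 (-19,19): internal coord -19 + (19)·τ' = -22.6591; -22.6591 ∉ [0.1, 1.1) → out
#3 (3,14): internal coord 3 + (14)·τ' = +0.3038; +0.3038 ∈ [0.1, 1.1) → IN Λ
#4 (4,15): internal coord 4 + (15)·τ' = +1.1113; +1.1113 ∉ [0.1, 1.1) → out
#5 (0,-8): internal coord 0 + (-8)·τ' = +1.5407; +1.5407 ∉ [0.1, 1.1) → out
#6 (-2,-6): internal coord -2 + (-6)·τ' = -0.8445; -0.8445 ∉ [0.1, 1.1) → out
#7 (0,-2): internal coord 0 + (-2)·τ' = +0.3852; +0.3852 ∈ [0.1, 1.1) → IN Λ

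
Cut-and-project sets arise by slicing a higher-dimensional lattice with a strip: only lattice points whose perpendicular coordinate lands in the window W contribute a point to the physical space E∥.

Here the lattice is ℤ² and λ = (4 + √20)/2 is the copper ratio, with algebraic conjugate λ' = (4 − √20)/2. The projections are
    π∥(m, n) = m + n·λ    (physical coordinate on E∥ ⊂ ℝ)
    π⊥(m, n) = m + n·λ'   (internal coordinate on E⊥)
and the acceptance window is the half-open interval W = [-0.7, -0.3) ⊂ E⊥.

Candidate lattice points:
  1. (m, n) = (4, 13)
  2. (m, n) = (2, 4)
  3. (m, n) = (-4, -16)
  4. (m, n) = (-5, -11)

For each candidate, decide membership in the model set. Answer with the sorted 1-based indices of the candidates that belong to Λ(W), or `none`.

Compute λ' = (4−√20)/2 = -0.2361, so π⊥(m,n) = m -0.2361·n.
candidate 1: (m,n)=(4,13) → π∥ = 4+13·λ ≈ 59.0689, π⊥ = 4+13·λ' ≈ 0.9311 ∉ [-0.7, -0.3) ⇒ out
candidate 2: (m,n)=(2,4) → π∥ = 2+4·λ ≈ 18.9443, π⊥ = 2+4·λ' ≈ 1.0557 ∉ [-0.7, -0.3) ⇒ out
candidate 3: (m,n)=(-4,-16) → π∥ = -4-16·λ ≈ -71.7771, π⊥ = -4-16·λ' ≈ -0.2229 ∉ [-0.7, -0.3) ⇒ out
candidate 4: (m,n)=(-5,-11) → π∥ = -5-11·λ ≈ -51.5967, π⊥ = -5-11·λ' ≈ -2.4033 ∉ [-0.7, -0.3) ⇒ out

none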